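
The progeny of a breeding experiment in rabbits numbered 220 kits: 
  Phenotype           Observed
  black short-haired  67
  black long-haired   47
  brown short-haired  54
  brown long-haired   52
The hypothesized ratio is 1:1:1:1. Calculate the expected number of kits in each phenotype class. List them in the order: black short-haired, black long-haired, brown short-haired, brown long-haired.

The 1:1:1:1 ratio has 4 parts, so with N = 220 the expected counts are:
  black short-haired: 220 × 1/4 = 55
  black long-haired: 220 × 1/4 = 55
  brown short-haired: 220 × 1/4 = 55
  brown long-haired: 220 × 1/4 = 55

55, 55, 55, 55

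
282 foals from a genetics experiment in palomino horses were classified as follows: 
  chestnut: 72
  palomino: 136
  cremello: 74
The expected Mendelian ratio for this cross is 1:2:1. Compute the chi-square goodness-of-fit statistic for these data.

Expected counts for N = 282 under a 1:2:1 ratio (total parts = 4):
  chestnut: 282 × 1/4 = 70.5
  palomino: 282 × 2/4 = 141
  cremello: 282 × 1/4 = 70.5
χ² = Σ (O − E)² / E
  chestnut: (72 − 70.5)² / 70.5 = 0.0319
  palomino: (136 − 141)² / 141 = 0.1773
  cremello: (74 − 70.5)² / 70.5 = 0.1738
χ² = 0.0319 + 0.1773 + 0.1738 = 0.383

0.383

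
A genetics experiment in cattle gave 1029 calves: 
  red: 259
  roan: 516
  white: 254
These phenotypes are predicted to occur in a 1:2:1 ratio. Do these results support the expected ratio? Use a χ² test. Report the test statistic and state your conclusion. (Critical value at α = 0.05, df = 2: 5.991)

0.057; consistent

Expected counts for N = 1029 under a 1:2:1 ratio (total parts = 4):
  red: 1029 × 1/4 = 257.25
  roan: 1029 × 2/4 = 514.5
  white: 1029 × 1/4 = 257.25
χ² = Σ (O − E)² / E
  red: (259 − 257.25)² / 257.25 = 0.0119
  roan: (516 − 514.5)² / 514.5 = 0.0044
  white: (254 − 257.25)² / 257.25 = 0.0411
χ² = 0.0119 + 0.0044 + 0.0411 = 0.0574 ≈ 0.057
Degrees of freedom = 3 − 1 = 2; critical value at α = 0.05 is 5.991.
Since 0.057 < 5.991, we fail to reject the null hypothesis — the data are consistent with the 1:2:1 ratio.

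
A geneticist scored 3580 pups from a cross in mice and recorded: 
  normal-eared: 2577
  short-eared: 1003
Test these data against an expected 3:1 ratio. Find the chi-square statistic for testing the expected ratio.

The 3:1 ratio has 4 parts, so with N = 3580 the expected counts are:
  normal-eared: 3580 × 3/4 = 2685
  short-eared: 3580 × 1/4 = 895
χ² = Σ (O − E)² / E
  normal-eared: (2577 − 2685)² / 2685 = 4.3441
  short-eared: (1003 − 895)² / 895 = 13.0324
χ² = 4.3441 + 13.0324 = 17.3765 ≈ 17.377

17.377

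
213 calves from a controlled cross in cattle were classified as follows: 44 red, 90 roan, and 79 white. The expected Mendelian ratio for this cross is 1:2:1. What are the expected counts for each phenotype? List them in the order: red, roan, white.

53.25, 106.5, 53.25

Total ratio parts = 4. Expected numbers out of 213:
  red: 213 × 1/4 = 53.25
  roan: 213 × 2/4 = 106.5
  white: 213 × 1/4 = 53.25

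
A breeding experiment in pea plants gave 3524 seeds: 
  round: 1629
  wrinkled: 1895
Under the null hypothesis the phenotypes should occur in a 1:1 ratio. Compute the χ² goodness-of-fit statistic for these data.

20.078

Under the 1:1 hypothesis (Σ ratio = 2, N = 3524):
  round: 3524 × 1/2 = 1762
  wrinkled: 3524 × 1/2 = 1762
χ² = Σ (O − E)² / E
  round: (1629 − 1762)² / 1762 = 10.0392
  wrinkled: (1895 − 1762)² / 1762 = 10.0392
χ² = 10.0392 + 10.0392 = 20.0784 ≈ 20.078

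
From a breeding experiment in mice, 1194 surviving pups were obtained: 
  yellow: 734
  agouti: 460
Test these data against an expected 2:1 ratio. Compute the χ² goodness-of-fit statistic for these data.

14.487

Total ratio parts = 3. Expected numbers out of 1194:
  yellow: 1194 × 2/3 = 796
  agouti: 1194 × 1/3 = 398
χ² = Σ (O − E)² / E
  yellow: (734 − 796)² / 796 = 4.8291
  agouti: (460 − 398)² / 398 = 9.6583
χ² = 4.8291 + 9.6583 = 14.4874 ≈ 14.487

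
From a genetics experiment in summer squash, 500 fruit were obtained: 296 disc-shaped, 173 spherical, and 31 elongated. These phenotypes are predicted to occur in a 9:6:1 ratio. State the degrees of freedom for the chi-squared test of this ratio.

A goodness-of-fit test with 3 phenotype classes has df = 3 − 1 = 2.

2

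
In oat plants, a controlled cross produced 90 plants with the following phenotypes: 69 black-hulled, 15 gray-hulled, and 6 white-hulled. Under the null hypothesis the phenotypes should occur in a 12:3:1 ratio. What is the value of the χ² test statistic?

0.267

Expected counts for N = 90 under a 12:3:1 ratio (total parts = 16):
  black-hulled: 90 × 12/16 = 67.5
  gray-hulled: 90 × 3/16 = 16.875
  white-hulled: 90 × 1/16 = 5.625
χ² = Σ (O − E)² / E
  black-hulled: (69 − 67.5)² / 67.5 = 0.0333
  gray-hulled: (15 − 16.875)² / 16.875 = 0.2083
  white-hulled: (6 − 5.625)² / 5.625 = 0.0250
χ² = 0.0333 + 0.2083 + 0.0250 = 0.2666 ≈ 0.267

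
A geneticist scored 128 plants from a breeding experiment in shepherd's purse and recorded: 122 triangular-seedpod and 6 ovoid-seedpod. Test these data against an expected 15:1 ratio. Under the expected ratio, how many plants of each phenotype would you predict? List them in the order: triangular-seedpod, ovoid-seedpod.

120, 8

Under the 15:1 hypothesis (Σ ratio = 16, N = 128):
  triangular-seedpod: 128 × 15/16 = 120
  ovoid-seedpod: 128 × 1/16 = 8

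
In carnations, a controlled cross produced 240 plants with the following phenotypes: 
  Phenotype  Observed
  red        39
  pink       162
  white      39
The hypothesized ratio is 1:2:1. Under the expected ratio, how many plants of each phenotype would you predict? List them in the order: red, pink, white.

60, 120, 60

Expected counts for N = 240 under a 1:2:1 ratio (total parts = 4):
  red: 240 × 1/4 = 60
  pink: 240 × 2/4 = 120
  white: 240 × 1/4 = 60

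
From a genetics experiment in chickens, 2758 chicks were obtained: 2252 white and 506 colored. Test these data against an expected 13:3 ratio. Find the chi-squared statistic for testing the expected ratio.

0.295

Expected counts for N = 2758 under a 13:3 ratio (total parts = 16):
  white: 2758 × 13/16 = 2240.875
  colored: 2758 × 3/16 = 517.125
χ² = Σ (O − E)² / E
  white: (2252 − 2240.875)² / 2240.875 = 0.0552
  colored: (506 − 517.125)² / 517.125 = 0.2393
χ² = 0.0552 + 0.2393 = 0.2945 ≈ 0.295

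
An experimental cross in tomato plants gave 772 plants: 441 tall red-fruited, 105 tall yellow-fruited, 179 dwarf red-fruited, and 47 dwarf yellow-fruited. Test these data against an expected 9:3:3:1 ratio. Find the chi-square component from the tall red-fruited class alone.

Under the 9:3:3:1 hypothesis (Σ ratio = 16, N = 772):
  tall red-fruited: 772 × 9/16 = 434.25
  tall yellow-fruited: 772 × 3/16 = 144.75
  dwarf red-fruited: 772 × 3/16 = 144.75
  dwarf yellow-fruited: 772 × 1/16 = 48.25
Contribution of tall red-fruited: (441 − 434.25)² / 434.25 = 0.1049

0.105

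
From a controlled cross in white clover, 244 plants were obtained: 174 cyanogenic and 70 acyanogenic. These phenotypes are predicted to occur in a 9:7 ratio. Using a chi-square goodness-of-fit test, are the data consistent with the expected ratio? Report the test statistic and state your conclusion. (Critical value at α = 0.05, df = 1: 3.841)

The 9:7 ratio has 16 parts, so with N = 244 the expected counts are:
  cyanogenic: 244 × 9/16 = 137.25
  acyanogenic: 244 × 7/16 = 106.75
χ² = Σ (O − E)² / E
  cyanogenic: (174 − 137.25)² / 137.25 = 9.8402
  acyanogenic: (70 − 106.75)² / 106.75 = 12.6516
χ² = 9.8402 + 12.6516 = 22.4918 ≈ 22.492
Degrees of freedom = 2 − 1 = 1; critical value at α = 0.05 is 3.841.
Since 22.492 > 3.841, we reject the null hypothesis — the data do not fit the 9:7 ratio.

22.492; not consistent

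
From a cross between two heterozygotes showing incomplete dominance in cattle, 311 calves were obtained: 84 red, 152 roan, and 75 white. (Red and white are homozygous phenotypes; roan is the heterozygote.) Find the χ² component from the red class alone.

With incomplete dominance, a heterozygote × heterozygote cross gives a 1:2:1 phenotypic ratio.
Expected counts for N = 311 under a 1:2:1 ratio (total parts = 4):
  red: 311 × 1/4 = 77.75
  roan: 311 × 2/4 = 155.5
  white: 311 × 1/4 = 77.75
Contribution of red: (84 − 77.75)² / 77.75 = 0.5024

0.502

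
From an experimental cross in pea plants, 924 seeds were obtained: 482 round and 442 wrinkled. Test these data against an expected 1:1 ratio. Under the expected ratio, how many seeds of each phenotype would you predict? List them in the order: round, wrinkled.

462, 462

Expected counts for N = 924 under a 1:1 ratio (total parts = 2):
  round: 924 × 1/2 = 462
  wrinkled: 924 × 1/2 = 462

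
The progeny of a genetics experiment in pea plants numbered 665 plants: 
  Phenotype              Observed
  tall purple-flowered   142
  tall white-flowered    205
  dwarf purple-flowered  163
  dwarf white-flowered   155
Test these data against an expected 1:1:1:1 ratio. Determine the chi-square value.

Under the 1:1:1:1 hypothesis (Σ ratio = 4, N = 665):
  tall purple-flowered: 665 × 1/4 = 166.25
  tall white-flowered: 665 × 1/4 = 166.25
  dwarf purple-flowered: 665 × 1/4 = 166.25
  dwarf white-flowered: 665 × 1/4 = 166.25
χ² = Σ (O − E)² / E
  tall purple-flowered: (142 − 166.25)² / 166.25 = 3.5372
  tall white-flowered: (205 − 166.25)² / 166.25 = 9.0320
  dwarf purple-flowered: (163 − 166.25)² / 166.25 = 0.0635
  dwarf white-flowered: (155 − 166.25)² / 166.25 = 0.7613
χ² = 3.5372 + 9.0320 + 0.0635 + 0.7613 = 13.394

13.394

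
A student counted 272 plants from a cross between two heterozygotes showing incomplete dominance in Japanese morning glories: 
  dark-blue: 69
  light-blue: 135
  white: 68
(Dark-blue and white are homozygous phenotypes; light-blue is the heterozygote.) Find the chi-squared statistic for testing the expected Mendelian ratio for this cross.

With incomplete dominance, a heterozygote × heterozygote cross gives a 1:2:1 phenotypic ratio.
Total ratio parts = 4. Expected numbers out of 272:
  dark-blue: 272 × 1/4 = 68
  light-blue: 272 × 2/4 = 136
  white: 272 × 1/4 = 68
χ² = Σ (O − E)² / E
  dark-blue: (69 − 68)² / 68 = 0.0147
  light-blue: (135 − 136)² / 136 = 0.0074
  white: (68 − 68)² / 68 = 0.0000
χ² = 0.0147 + 0.0074 + 0.0000 = 0.0221 ≈ 0.022

0.022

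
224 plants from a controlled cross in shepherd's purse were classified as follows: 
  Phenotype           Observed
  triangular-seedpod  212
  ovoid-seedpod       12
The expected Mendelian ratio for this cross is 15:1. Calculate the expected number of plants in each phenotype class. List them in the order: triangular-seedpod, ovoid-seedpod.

210, 14

Total ratio parts = 16. Expected numbers out of 224:
  triangular-seedpod: 224 × 15/16 = 210
  ovoid-seedpod: 224 × 1/16 = 14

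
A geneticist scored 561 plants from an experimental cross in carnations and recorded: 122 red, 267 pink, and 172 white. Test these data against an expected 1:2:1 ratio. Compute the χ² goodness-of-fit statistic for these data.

The 1:2:1 ratio has 4 parts, so with N = 561 the expected counts are:
  red: 561 × 1/4 = 140.25
  pink: 561 × 2/4 = 280.5
  white: 561 × 1/4 = 140.25
χ² = Σ (O − E)² / E
  red: (122 − 140.25)² / 140.25 = 2.3748
  pink: (267 − 280.5)² / 280.5 = 0.6497
  white: (172 − 140.25)² / 140.25 = 7.1876
χ² = 2.3748 + 0.6497 + 7.1876 = 10.2121 ≈ 10.212

10.212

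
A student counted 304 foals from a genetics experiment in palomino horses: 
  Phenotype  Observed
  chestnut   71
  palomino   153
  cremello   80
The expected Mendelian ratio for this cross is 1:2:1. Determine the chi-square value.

0.546

The 1:2:1 ratio has 4 parts, so with N = 304 the expected counts are:
  chestnut: 304 × 1/4 = 76
  palomino: 304 × 2/4 = 152
  cremello: 304 × 1/4 = 76
χ² = Σ (O − E)² / E
  chestnut: (71 − 76)² / 76 = 0.3289
  palomino: (153 − 152)² / 152 = 0.0066
  cremello: (80 − 76)² / 76 = 0.2105
χ² = 0.3289 + 0.0066 + 0.2105 = 0.546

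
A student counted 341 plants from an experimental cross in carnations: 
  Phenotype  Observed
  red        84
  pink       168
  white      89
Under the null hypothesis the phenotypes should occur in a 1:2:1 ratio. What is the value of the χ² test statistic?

0.220

Under the 1:2:1 hypothesis (Σ ratio = 4, N = 341):
  red: 341 × 1/4 = 85.25
  pink: 341 × 2/4 = 170.5
  white: 341 × 1/4 = 85.25
χ² = Σ (O − E)² / E
  red: (84 − 85.25)² / 85.25 = 0.0183
  pink: (168 − 170.5)² / 170.5 = 0.0367
  white: (89 − 85.25)² / 85.25 = 0.1650
χ² = 0.0183 + 0.0367 + 0.1650 = 0.220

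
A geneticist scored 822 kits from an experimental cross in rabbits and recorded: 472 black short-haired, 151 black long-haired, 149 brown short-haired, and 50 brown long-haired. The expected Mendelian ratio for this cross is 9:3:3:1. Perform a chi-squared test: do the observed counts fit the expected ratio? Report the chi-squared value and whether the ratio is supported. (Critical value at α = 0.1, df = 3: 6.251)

0.471; consistent

The 9:3:3:1 ratio has 16 parts, so with N = 822 the expected counts are:
  black short-haired: 822 × 9/16 = 462.375
  black long-haired: 822 × 3/16 = 154.125
  brown short-haired: 822 × 3/16 = 154.125
  brown long-haired: 822 × 1/16 = 51.375
χ² = Σ (O − E)² / E
  black short-haired: (472 − 462.375)² / 462.375 = 0.2004
  black long-haired: (151 − 154.125)² / 154.125 = 0.0634
  brown short-haired: (149 − 154.125)² / 154.125 = 0.1704
  brown long-haired: (50 − 51.375)² / 51.375 = 0.0368
χ² = 0.2004 + 0.0634 + 0.1704 + 0.0368 = 0.471
Degrees of freedom = 4 − 1 = 3; critical value at α = 0.1 is 6.251.
Since 0.471 < 6.251, we fail to reject the null hypothesis — the data are consistent with the 9:3:3:1 ratio.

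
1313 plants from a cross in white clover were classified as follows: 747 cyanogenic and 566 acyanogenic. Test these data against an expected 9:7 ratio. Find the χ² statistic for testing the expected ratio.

0.220

Under the 9:7 hypothesis (Σ ratio = 16, N = 1313):
  cyanogenic: 1313 × 9/16 = 738.5625
  acyanogenic: 1313 × 7/16 = 574.4375
χ² = Σ (O − E)² / E
  cyanogenic: (747 − 738.5625)² / 738.5625 = 0.0964
  acyanogenic: (566 − 574.4375)² / 574.4375 = 0.1239
χ² = 0.0964 + 0.1239 = 0.2203 ≈ 0.220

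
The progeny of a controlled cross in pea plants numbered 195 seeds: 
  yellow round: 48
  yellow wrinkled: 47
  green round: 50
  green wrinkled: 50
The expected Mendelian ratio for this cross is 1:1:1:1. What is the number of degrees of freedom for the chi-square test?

A goodness-of-fit test with 4 phenotype classes has df = 4 − 1 = 3.

3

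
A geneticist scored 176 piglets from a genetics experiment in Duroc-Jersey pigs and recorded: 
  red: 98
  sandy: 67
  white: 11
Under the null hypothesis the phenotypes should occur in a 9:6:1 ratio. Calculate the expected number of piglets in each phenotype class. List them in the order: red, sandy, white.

Expected counts for N = 176 under a 9:6:1 ratio (total parts = 16):
  red: 176 × 9/16 = 99
  sandy: 176 × 6/16 = 66
  white: 176 × 1/16 = 11

99, 66, 11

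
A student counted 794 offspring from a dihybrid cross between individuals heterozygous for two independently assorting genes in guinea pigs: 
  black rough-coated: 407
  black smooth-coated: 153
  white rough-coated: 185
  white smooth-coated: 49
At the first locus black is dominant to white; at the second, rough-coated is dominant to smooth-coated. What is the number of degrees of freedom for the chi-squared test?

A dihybrid F₂ with independent assortment and complete dominance at both loci gives a 9:3:3:1 phenotypic ratio.
A goodness-of-fit test with 4 phenotype classes has df = 4 − 1 = 3.

3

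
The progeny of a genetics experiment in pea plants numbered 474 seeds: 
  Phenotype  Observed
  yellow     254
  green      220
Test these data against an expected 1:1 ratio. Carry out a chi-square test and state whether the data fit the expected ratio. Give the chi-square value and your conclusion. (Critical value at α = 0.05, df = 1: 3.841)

Expected counts for N = 474 under a 1:1 ratio (total parts = 2):
  yellow: 474 × 1/2 = 237
  green: 474 × 1/2 = 237
χ² = Σ (O − E)² / E
  yellow: (254 − 237)² / 237 = 1.2194
  green: (220 − 237)² / 237 = 1.2194
χ² = 1.2194 + 1.2194 = 2.4388 ≈ 2.439
Degrees of freedom = 2 − 1 = 1; critical value at α = 0.05 is 3.841.
Since 2.439 < 3.841, we fail to reject the null hypothesis — the data are consistent with the 1:1 ratio.

2.439; consistent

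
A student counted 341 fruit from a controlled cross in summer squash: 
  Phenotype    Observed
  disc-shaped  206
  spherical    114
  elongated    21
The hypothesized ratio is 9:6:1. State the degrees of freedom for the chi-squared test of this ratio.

2

A goodness-of-fit test with 3 phenotype classes has df = 3 − 1 = 2.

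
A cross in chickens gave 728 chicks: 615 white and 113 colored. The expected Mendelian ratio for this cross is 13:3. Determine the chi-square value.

4.979

The 13:3 ratio has 16 parts, so with N = 728 the expected counts are:
  white: 728 × 13/16 = 591.5
  colored: 728 × 3/16 = 136.5
χ² = Σ (O − E)² / E
  white: (615 − 591.5)² / 591.5 = 0.9336
  colored: (113 − 136.5)² / 136.5 = 4.0458
χ² = 0.9336 + 4.0458 = 4.9794 ≈ 4.979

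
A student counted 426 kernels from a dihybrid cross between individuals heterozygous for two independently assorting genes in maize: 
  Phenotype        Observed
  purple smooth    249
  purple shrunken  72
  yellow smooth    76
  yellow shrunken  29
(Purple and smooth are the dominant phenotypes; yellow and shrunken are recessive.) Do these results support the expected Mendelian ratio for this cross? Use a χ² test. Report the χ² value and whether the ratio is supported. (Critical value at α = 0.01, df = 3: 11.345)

1.543; consistent

A dihybrid F₂ with independent assortment and complete dominance at both loci gives a 9:3:3:1 phenotypic ratio.
Under the 9:3:3:1 hypothesis (Σ ratio = 16, N = 426):
  purple smooth: 426 × 9/16 = 239.625
  purple shrunken: 426 × 3/16 = 79.875
  yellow smooth: 426 × 3/16 = 79.875
  yellow shrunken: 426 × 1/16 = 26.625
χ² = Σ (O − E)² / E
  purple smooth: (249 − 239.625)² / 239.625 = 0.3668
  purple shrunken: (72 − 79.875)² / 79.875 = 0.7764
  yellow smooth: (76 − 79.875)² / 79.875 = 0.1880
  yellow shrunken: (29 − 26.625)² / 26.625 = 0.2119
χ² = 0.3668 + 0.7764 + 0.1880 + 0.2119 = 1.5431 ≈ 1.543
Degrees of freedom = 4 − 1 = 3; critical value at α = 0.01 is 11.345.
Since 1.543 < 11.345, we fail to reject the null hypothesis — the data are consistent with the 9:3:3:1 ratio.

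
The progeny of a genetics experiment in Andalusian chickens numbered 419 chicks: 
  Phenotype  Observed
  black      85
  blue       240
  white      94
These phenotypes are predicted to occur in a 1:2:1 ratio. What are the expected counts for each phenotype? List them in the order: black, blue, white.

Under the 1:2:1 hypothesis (Σ ratio = 4, N = 419):
  black: 419 × 1/4 = 104.75
  blue: 419 × 2/4 = 209.5
  white: 419 × 1/4 = 104.75

104.75, 209.5, 104.75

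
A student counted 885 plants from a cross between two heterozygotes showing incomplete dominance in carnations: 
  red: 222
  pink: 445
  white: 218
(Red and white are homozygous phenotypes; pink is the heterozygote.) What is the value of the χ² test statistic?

With incomplete dominance, a heterozygote × heterozygote cross gives a 1:2:1 phenotypic ratio.
The 1:2:1 ratio has 4 parts, so with N = 885 the expected counts are:
  red: 885 × 1/4 = 221.25
  pink: 885 × 2/4 = 442.5
  white: 885 × 1/4 = 221.25
χ² = Σ (O − E)² / E
  red: (222 − 221.25)² / 221.25 = 0.0025
  pink: (445 − 442.5)² / 442.5 = 0.0141
  white: (218 − 221.25)² / 221.25 = 0.0477
χ² = 0.0025 + 0.0141 + 0.0477 = 0.0643 ≈ 0.064

0.064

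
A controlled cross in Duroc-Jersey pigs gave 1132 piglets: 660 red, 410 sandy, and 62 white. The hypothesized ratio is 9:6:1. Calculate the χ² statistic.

Under the 9:6:1 hypothesis (Σ ratio = 16, N = 1132):
  red: 1132 × 9/16 = 636.75
  sandy: 1132 × 6/16 = 424.5
  white: 1132 × 1/16 = 70.75
χ² = Σ (O − E)² / E
  red: (660 − 636.75)² / 636.75 = 0.8489
  sandy: (410 − 424.5)² / 424.5 = 0.4953
  white: (62 − 70.75)² / 70.75 = 1.0822
χ² = 0.8489 + 0.4953 + 1.0822 = 2.4264 ≈ 2.426

2.426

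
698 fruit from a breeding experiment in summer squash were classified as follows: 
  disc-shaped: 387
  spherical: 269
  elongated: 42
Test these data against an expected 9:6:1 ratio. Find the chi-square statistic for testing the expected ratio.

Under the 9:6:1 hypothesis (Σ ratio = 16, N = 698):
  disc-shaped: 698 × 9/16 = 392.625
  spherical: 698 × 6/16 = 261.75
  elongated: 698 × 1/16 = 43.625
χ² = Σ (O − E)² / E
  disc-shaped: (387 − 392.625)² / 392.625 = 0.0806
  spherical: (269 − 261.75)² / 261.75 = 0.2008
  elongated: (42 − 43.625)² / 43.625 = 0.0605
χ² = 0.0806 + 0.2008 + 0.0605 = 0.3419 ≈ 0.342

0.342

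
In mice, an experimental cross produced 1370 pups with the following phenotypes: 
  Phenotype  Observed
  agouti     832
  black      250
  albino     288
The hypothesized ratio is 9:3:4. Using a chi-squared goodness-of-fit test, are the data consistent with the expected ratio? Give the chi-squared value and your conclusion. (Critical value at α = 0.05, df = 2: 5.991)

The 9:3:4 ratio has 16 parts, so with N = 1370 the expected counts are:
  agouti: 1370 × 9/16 = 770.625
  black: 1370 × 3/16 = 256.875
  albino: 1370 × 4/16 = 342.5
χ² = Σ (O − E)² / E
  agouti: (832 − 770.625)² / 770.625 = 4.8881
  black: (250 − 256.875)² / 256.875 = 0.1840
  albino: (288 − 342.5)² / 342.5 = 8.6723
χ² = 4.8881 + 0.1840 + 8.6723 = 13.7444 ≈ 13.744
Degrees of freedom = 3 − 1 = 2; critical value at α = 0.05 is 5.991.
Since 13.744 > 5.991, we reject the null hypothesis — the data do not fit the 9:3:4 ratio.

13.744; not consistent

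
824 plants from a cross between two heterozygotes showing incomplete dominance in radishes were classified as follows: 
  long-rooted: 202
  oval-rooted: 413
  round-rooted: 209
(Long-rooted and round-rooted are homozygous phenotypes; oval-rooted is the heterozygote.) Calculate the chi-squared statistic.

With incomplete dominance, a heterozygote × heterozygote cross gives a 1:2:1 phenotypic ratio.
Total ratio parts = 4. Expected numbers out of 824:
  long-rooted: 824 × 1/4 = 206
  oval-rooted: 824 × 2/4 = 412
  round-rooted: 824 × 1/4 = 206
χ² = Σ (O − E)² / E
  long-rooted: (202 − 206)² / 206 = 0.0777
  oval-rooted: (413 − 412)² / 412 = 0.0024
  round-rooted: (209 − 206)² / 206 = 0.0437
χ² = 0.0777 + 0.0024 + 0.0437 = 0.1238 ≈ 0.124

0.124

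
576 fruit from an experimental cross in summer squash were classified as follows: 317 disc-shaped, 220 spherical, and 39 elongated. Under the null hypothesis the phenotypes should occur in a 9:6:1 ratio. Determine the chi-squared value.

0.475

Total ratio parts = 16. Expected numbers out of 576:
  disc-shaped: 576 × 9/16 = 324
  spherical: 576 × 6/16 = 216
  elongated: 576 × 1/16 = 36
χ² = Σ (O − E)² / E
  disc-shaped: (317 − 324)² / 324 = 0.1512
  spherical: (220 − 216)² / 216 = 0.0741
  elongated: (39 − 36)² / 36 = 0.2500
χ² = 0.1512 + 0.0741 + 0.2500 = 0.4753 ≈ 0.475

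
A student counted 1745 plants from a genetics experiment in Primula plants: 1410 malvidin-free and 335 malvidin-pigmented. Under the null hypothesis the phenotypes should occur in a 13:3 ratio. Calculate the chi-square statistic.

0.230

Expected counts for N = 1745 under a 13:3 ratio (total parts = 16):
  malvidin-free: 1745 × 13/16 = 1417.8125
  malvidin-pigmented: 1745 × 3/16 = 327.1875
χ² = Σ (O − E)² / E
  malvidin-free: (1410 − 1417.8125)² / 1417.8125 = 0.0430
  malvidin-pigmented: (335 − 327.1875)² / 327.1875 = 0.1865
χ² = 0.0430 + 0.1865 = 0.2295 ≈ 0.230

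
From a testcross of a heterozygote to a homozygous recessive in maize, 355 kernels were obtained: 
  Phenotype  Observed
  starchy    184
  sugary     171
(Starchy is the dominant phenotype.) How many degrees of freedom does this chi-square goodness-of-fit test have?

A testcross of a heterozygote (Aa × aa) gives a 1:1 phenotypic ratio.
A goodness-of-fit test with 2 phenotype classes has df = 2 − 1 = 1.

1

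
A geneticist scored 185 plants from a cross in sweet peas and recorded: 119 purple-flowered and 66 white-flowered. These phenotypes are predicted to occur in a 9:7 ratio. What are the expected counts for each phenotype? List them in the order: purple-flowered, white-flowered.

104.0625, 80.9375

Under the 9:7 hypothesis (Σ ratio = 16, N = 185):
  purple-flowered: 185 × 9/16 = 104.0625
  white-flowered: 185 × 7/16 = 80.9375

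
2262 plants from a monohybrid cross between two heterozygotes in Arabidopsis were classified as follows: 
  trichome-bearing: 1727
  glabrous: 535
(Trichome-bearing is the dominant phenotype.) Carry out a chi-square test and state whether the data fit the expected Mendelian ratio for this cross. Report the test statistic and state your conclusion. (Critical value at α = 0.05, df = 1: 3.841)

For a monohybrid cross between heterozygotes with complete dominance, the expected phenotypic ratio is 3:1.
The 3:1 ratio has 4 parts, so with N = 2262 the expected counts are:
  trichome-bearing: 2262 × 3/4 = 1696.5
  glabrous: 2262 × 1/4 = 565.5
χ² = Σ (O − E)² / E
  trichome-bearing: (1727 − 1696.5)² / 1696.5 = 0.5483
  glabrous: (535 − 565.5)² / 565.5 = 1.6450
χ² = 0.5483 + 1.6450 = 2.1933 ≈ 2.193
Degrees of freedom = 2 − 1 = 1; critical value at α = 0.05 is 3.841.
Since 2.193 < 3.841, we fail to reject the null hypothesis — the data are consistent with the 3:1 ratio.

2.193; consistent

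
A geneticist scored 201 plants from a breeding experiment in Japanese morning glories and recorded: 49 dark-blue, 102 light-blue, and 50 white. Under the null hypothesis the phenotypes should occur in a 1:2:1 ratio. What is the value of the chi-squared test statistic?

0.055

Under the 1:2:1 hypothesis (Σ ratio = 4, N = 201):
  dark-blue: 201 × 1/4 = 50.25
  light-blue: 201 × 2/4 = 100.5
  white: 201 × 1/4 = 50.25
χ² = Σ (O − E)² / E
  dark-blue: (49 − 50.25)² / 50.25 = 0.0311
  light-blue: (102 − 100.5)² / 100.5 = 0.0224
  white: (50 − 50.25)² / 50.25 = 0.0012
χ² = 0.0311 + 0.0224 + 0.0012 = 0.0547 ≈ 0.055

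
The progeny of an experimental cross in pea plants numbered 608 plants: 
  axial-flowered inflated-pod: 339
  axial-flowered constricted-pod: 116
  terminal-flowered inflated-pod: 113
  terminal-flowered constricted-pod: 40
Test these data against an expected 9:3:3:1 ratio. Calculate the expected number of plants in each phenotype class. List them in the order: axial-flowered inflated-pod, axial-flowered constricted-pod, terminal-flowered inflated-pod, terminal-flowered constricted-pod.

342, 114, 114, 38

Expected counts for N = 608 under a 9:3:3:1 ratio (total parts = 16):
  axial-flowered inflated-pod: 608 × 9/16 = 342
  axial-flowered constricted-pod: 608 × 3/16 = 114
  terminal-flowered inflated-pod: 608 × 3/16 = 114
  terminal-flowered constricted-pod: 608 × 1/16 = 38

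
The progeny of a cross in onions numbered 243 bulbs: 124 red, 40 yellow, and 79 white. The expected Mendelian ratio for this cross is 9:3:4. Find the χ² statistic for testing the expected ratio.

The 9:3:4 ratio has 16 parts, so with N = 243 the expected counts are:
  red: 243 × 9/16 = 136.6875
  yellow: 243 × 3/16 = 45.5625
  white: 243 × 4/16 = 60.75
χ² = Σ (O − E)² / E
  red: (124 − 136.6875)² / 136.6875 = 1.1777
  yellow: (40 − 45.5625)² / 45.5625 = 0.6791
  white: (79 − 60.75)² / 60.75 = 5.4825
χ² = 1.1777 + 0.6791 + 5.4825 = 7.3393 ≈ 7.339

7.339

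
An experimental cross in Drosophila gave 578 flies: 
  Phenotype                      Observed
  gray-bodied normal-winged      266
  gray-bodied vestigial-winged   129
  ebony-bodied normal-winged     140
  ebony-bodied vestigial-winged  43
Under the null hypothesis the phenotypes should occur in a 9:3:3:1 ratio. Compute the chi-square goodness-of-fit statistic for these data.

25.214

The 9:3:3:1 ratio has 16 parts, so with N = 578 the expected counts are:
  gray-bodied normal-winged: 578 × 9/16 = 325.125
  gray-bodied vestigial-winged: 578 × 3/16 = 108.375
  ebony-bodied normal-winged: 578 × 3/16 = 108.375
  ebony-bodied vestigial-winged: 578 × 1/16 = 36.125
χ² = Σ (O − E)² / E
  gray-bodied normal-winged: (266 − 325.125)² / 325.125 = 10.7521
  gray-bodied vestigial-winged: (129 − 108.375)² / 108.375 = 3.9252
  ebony-bodied normal-winged: (140 − 108.375)² / 108.375 = 9.2285
  ebony-bodied vestigial-winged: (43 − 36.125)² / 36.125 = 1.3084
χ² = 10.7521 + 3.9252 + 9.2285 + 1.3084 = 25.2142 ≈ 25.214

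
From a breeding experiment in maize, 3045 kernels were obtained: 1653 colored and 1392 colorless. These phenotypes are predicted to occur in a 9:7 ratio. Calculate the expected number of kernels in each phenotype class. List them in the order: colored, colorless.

1712.8125, 1332.1875

Total ratio parts = 16. Expected numbers out of 3045:
  colored: 3045 × 9/16 = 1712.8125
  colorless: 3045 × 7/16 = 1332.1875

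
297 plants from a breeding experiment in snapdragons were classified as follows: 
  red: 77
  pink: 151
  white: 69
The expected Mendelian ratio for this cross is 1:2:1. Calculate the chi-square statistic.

Expected counts for N = 297 under a 1:2:1 ratio (total parts = 4):
  red: 297 × 1/4 = 74.25
  pink: 297 × 2/4 = 148.5
  white: 297 × 1/4 = 74.25
χ² = Σ (O − E)² / E
  red: (77 − 74.25)² / 74.25 = 0.1019
  pink: (151 − 148.5)² / 148.5 = 0.0421
  white: (69 − 74.25)² / 74.25 = 0.3712
χ² = 0.1019 + 0.0421 + 0.3712 = 0.5152 ≈ 0.515

0.515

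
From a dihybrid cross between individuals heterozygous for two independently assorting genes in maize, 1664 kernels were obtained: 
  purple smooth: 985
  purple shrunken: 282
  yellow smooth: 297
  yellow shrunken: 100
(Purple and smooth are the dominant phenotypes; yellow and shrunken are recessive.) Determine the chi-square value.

A dihybrid F₂ with independent assortment and complete dominance at both loci gives a 9:3:3:1 phenotypic ratio.
Total ratio parts = 16. Expected numbers out of 1664:
  purple smooth: 1664 × 9/16 = 936
  purple shrunken: 1664 × 3/16 = 312
  yellow smooth: 1664 × 3/16 = 312
  yellow shrunken: 1664 × 1/16 = 104
χ² = Σ (O − E)² / E
  purple smooth: (985 − 936)² / 936 = 2.5652
  purple shrunken: (282 − 312)² / 312 = 2.8846
  yellow smooth: (297 − 312)² / 312 = 0.7212
  yellow shrunken: (100 − 104)² / 104 = 0.1538
χ² = 2.5652 + 2.8846 + 0.7212 + 0.1538 = 6.3248 ≈ 6.325

6.325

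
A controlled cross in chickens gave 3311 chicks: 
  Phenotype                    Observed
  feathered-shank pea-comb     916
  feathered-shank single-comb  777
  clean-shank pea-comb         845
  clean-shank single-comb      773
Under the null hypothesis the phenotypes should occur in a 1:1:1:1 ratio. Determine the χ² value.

The 1:1:1:1 ratio has 4 parts, so with N = 3311 the expected counts are:
  feathered-shank pea-comb: 3311 × 1/4 = 827.75
  feathered-shank single-comb: 3311 × 1/4 = 827.75
  clean-shank pea-comb: 3311 × 1/4 = 827.75
  clean-shank single-comb: 3311 × 1/4 = 827.75
χ² = Σ (O − E)² / E
  feathered-shank pea-comb: (916 − 827.75)² / 827.75 = 9.4087
  feathered-shank single-comb: (777 − 827.75)² / 827.75 = 3.1115
  clean-shank pea-comb: (845 − 827.75)² / 827.75 = 0.3595
  clean-shank single-comb: (773 − 827.75)² / 827.75 = 3.6213
χ² = 9.4087 + 3.1115 + 0.3595 + 3.6213 = 16.501

16.501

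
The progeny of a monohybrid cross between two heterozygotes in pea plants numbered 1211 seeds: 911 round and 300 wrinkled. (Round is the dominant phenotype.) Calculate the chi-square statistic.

For a monohybrid cross between heterozygotes with complete dominance, the expected phenotypic ratio is 3:1.
The 3:1 ratio has 4 parts, so with N = 1211 the expected counts are:
  round: 1211 × 3/4 = 908.25
  wrinkled: 1211 × 1/4 = 302.75
χ² = Σ (O − E)² / E
  round: (911 − 908.25)² / 908.25 = 0.0083
  wrinkled: (300 − 302.75)² / 302.75 = 0.0250
χ² = 0.0083 + 0.0250 = 0.0333 ≈ 0.033

0.033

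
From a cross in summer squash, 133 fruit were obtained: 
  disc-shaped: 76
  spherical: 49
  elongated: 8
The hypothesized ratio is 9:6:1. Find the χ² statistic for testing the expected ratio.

0.046

Under the 9:6:1 hypothesis (Σ ratio = 16, N = 133):
  disc-shaped: 133 × 9/16 = 74.8125
  spherical: 133 × 6/16 = 49.875
  elongated: 133 × 1/16 = 8.3125
χ² = Σ (O − E)² / E
  disc-shaped: (76 − 74.8125)² / 74.8125 = 0.0188
  spherical: (49 − 49.875)² / 49.875 = 0.0154
  elongated: (8 − 8.3125)² / 8.3125 = 0.0117
χ² = 0.0188 + 0.0154 + 0.0117 = 0.0459 ≈ 0.046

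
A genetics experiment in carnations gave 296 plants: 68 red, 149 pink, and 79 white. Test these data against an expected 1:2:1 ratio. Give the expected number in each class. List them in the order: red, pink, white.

74, 148, 74

Under the 1:2:1 hypothesis (Σ ratio = 4, N = 296):
  red: 296 × 1/4 = 74
  pink: 296 × 2/4 = 148
  white: 296 × 1/4 = 74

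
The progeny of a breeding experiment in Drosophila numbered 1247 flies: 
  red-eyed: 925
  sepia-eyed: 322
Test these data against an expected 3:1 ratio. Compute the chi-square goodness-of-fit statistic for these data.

The 3:1 ratio has 4 parts, so with N = 1247 the expected counts are:
  red-eyed: 1247 × 3/4 = 935.25
  sepia-eyed: 1247 × 1/4 = 311.75
χ² = Σ (O − E)² / E
  red-eyed: (925 − 935.25)² / 935.25 = 0.1123
  sepia-eyed: (322 − 311.75)² / 311.75 = 0.3370
χ² = 0.1123 + 0.3370 = 0.4493 ≈ 0.449

0.449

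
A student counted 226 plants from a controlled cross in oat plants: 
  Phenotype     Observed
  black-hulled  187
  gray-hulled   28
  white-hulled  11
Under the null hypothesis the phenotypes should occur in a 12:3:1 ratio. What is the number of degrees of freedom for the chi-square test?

2

A goodness-of-fit test with 3 phenotype classes has df = 3 − 1 = 2.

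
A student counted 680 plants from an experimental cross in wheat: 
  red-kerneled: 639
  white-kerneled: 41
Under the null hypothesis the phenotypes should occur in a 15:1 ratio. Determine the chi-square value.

The 15:1 ratio has 16 parts, so with N = 680 the expected counts are:
  red-kerneled: 680 × 15/16 = 637.5
  white-kerneled: 680 × 1/16 = 42.5
χ² = Σ (O − E)² / E
  red-kerneled: (639 − 637.5)² / 637.5 = 0.0035
  white-kerneled: (41 − 42.5)² / 42.5 = 0.0529
χ² = 0.0035 + 0.0529 = 0.0564 ≈ 0.056

0.056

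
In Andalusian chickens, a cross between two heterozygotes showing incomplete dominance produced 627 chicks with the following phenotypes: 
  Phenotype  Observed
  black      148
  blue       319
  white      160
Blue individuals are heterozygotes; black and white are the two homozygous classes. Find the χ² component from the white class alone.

With incomplete dominance, a heterozygote × heterozygote cross gives a 1:2:1 phenotypic ratio.
Total ratio parts = 4. Expected numbers out of 627:
  black: 627 × 1/4 = 156.75
  blue: 627 × 2/4 = 313.5
  white: 627 × 1/4 = 156.75
Contribution of white: (160 − 156.75)² / 156.75 = 0.0674

0.067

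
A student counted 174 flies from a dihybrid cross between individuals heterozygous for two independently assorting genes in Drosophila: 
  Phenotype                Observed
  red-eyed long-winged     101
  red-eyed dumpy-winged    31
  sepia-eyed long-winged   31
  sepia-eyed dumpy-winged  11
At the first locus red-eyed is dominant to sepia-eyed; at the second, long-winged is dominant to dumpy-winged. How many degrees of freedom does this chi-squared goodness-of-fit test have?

A dihybrid F₂ with independent assortment and complete dominance at both loci gives a 9:3:3:1 phenotypic ratio.
A goodness-of-fit test with 4 phenotype classes has df = 4 − 1 = 3.

3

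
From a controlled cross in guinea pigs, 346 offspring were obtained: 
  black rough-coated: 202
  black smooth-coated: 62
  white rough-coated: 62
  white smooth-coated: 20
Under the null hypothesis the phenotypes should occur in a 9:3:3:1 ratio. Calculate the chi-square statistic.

0.656

Total ratio parts = 16. Expected numbers out of 346:
  black rough-coated: 346 × 9/16 = 194.625
  black smooth-coated: 346 × 3/16 = 64.875
  white rough-coated: 346 × 3/16 = 64.875
  white smooth-coated: 346 × 1/16 = 21.625
χ² = Σ (O − E)² / E
  black rough-coated: (202 − 194.625)² / 194.625 = 0.2795
  black smooth-coated: (62 − 64.875)² / 64.875 = 0.1274
  white rough-coated: (62 − 64.875)² / 64.875 = 0.1274
  white smooth-coated: (20 − 21.625)² / 21.625 = 0.1221
χ² = 0.2795 + 0.1274 + 0.1274 + 0.1221 = 0.6564 ≈ 0.656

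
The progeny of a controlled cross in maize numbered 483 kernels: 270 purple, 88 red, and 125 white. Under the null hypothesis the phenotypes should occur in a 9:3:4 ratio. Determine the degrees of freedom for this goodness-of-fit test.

A goodness-of-fit test with 3 phenotype classes has df = 3 − 1 = 2.

2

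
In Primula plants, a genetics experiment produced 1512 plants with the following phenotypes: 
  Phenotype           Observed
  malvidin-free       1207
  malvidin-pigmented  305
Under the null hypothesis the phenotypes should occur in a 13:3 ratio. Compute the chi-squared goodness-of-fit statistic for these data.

2.007

Total ratio parts = 16. Expected numbers out of 1512:
  malvidin-free: 1512 × 13/16 = 1228.5
  malvidin-pigmented: 1512 × 3/16 = 283.5
χ² = Σ (O − E)² / E
  malvidin-free: (1207 − 1228.5)² / 1228.5 = 0.3763
  malvidin-pigmented: (305 − 283.5)² / 283.5 = 1.6305
χ² = 0.3763 + 1.6305 = 2.0068 ≈ 2.007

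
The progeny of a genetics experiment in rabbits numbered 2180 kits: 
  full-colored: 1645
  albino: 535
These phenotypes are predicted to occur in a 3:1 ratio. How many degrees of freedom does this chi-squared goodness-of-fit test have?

A goodness-of-fit test with 2 phenotype classes has df = 2 − 1 = 1.

1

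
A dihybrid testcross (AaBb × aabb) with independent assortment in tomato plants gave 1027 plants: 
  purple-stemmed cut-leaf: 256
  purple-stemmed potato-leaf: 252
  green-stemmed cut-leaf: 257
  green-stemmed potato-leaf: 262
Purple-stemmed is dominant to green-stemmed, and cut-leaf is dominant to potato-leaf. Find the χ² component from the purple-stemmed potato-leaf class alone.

0.088

A dihybrid testcross with independent assortment gives a 1:1:1:1 ratio.
Expected counts for N = 1027 under a 1:1:1:1 ratio (total parts = 4):
  purple-stemmed cut-leaf: 1027 × 1/4 = 256.75
  purple-stemmed potato-leaf: 1027 × 1/4 = 256.75
  green-stemmed cut-leaf: 1027 × 1/4 = 256.75
  green-stemmed potato-leaf: 1027 × 1/4 = 256.75
Contribution of purple-stemmed potato-leaf: (252 − 256.75)² / 256.75 = 0.0879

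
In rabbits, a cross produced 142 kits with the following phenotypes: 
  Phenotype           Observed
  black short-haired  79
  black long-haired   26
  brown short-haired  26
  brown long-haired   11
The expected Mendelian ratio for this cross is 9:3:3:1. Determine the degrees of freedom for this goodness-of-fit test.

A goodness-of-fit test with 4 phenotype classes has df = 4 − 1 = 3.

3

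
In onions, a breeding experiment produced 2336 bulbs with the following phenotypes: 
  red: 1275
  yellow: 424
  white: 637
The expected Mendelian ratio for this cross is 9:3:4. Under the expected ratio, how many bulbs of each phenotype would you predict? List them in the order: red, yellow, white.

Expected counts for N = 2336 under a 9:3:4 ratio (total parts = 16):
  red: 2336 × 9/16 = 1314
  yellow: 2336 × 3/16 = 438
  white: 2336 × 4/16 = 584

1314, 438, 584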